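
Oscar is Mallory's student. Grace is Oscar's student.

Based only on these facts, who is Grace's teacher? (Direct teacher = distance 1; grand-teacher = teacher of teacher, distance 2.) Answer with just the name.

Answer: Oscar

Derivation:
Reconstructing the teacher chain from the given facts:
  Mallory -> Oscar -> Grace
(each arrow means 'teacher of the next')
Positions in the chain (0 = top):
  position of Mallory: 0
  position of Oscar: 1
  position of Grace: 2

Grace is at position 2; the teacher is 1 step up the chain, i.e. position 1: Oscar.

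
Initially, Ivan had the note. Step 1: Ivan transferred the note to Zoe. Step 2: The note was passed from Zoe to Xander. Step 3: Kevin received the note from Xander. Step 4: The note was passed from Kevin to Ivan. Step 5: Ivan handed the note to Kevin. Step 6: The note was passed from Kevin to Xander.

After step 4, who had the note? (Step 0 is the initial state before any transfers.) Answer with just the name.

Answer: Ivan

Derivation:
Tracking the note holder through step 4:
After step 0 (start): Ivan
After step 1: Zoe
After step 2: Xander
After step 3: Kevin
After step 4: Ivan

At step 4, the holder is Ivan.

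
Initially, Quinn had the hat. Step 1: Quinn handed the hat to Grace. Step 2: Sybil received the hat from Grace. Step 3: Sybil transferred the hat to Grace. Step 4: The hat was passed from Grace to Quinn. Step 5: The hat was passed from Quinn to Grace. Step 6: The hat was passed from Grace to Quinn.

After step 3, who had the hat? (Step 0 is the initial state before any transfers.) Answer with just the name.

Tracking the hat holder through step 3:
After step 0 (start): Quinn
After step 1: Grace
After step 2: Sybil
After step 3: Grace

At step 3, the holder is Grace.

Answer: Grace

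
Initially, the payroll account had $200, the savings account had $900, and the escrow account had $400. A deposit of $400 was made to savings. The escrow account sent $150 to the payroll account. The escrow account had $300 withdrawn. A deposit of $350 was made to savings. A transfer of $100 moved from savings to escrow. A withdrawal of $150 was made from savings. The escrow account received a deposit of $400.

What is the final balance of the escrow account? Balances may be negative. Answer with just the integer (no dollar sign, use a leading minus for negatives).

Tracking account balances step by step:
Start: payroll=200, savings=900, escrow=400
Event 1 (deposit 400 to savings): savings: 900 + 400 = 1300. Balances: payroll=200, savings=1300, escrow=400
Event 2 (transfer 150 escrow -> payroll): escrow: 400 - 150 = 250, payroll: 200 + 150 = 350. Balances: payroll=350, savings=1300, escrow=250
Event 3 (withdraw 300 from escrow): escrow: 250 - 300 = -50. Balances: payroll=350, savings=1300, escrow=-50
Event 4 (deposit 350 to savings): savings: 1300 + 350 = 1650. Balances: payroll=350, savings=1650, escrow=-50
Event 5 (transfer 100 savings -> escrow): savings: 1650 - 100 = 1550, escrow: -50 + 100 = 50. Balances: payroll=350, savings=1550, escrow=50
Event 6 (withdraw 150 from savings): savings: 1550 - 150 = 1400. Balances: payroll=350, savings=1400, escrow=50
Event 7 (deposit 400 to escrow): escrow: 50 + 400 = 450. Balances: payroll=350, savings=1400, escrow=450

Final balance of escrow: 450

Answer: 450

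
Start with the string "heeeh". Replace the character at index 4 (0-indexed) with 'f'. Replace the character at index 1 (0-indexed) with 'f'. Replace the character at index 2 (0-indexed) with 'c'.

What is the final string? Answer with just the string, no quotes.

Answer: hfcef

Derivation:
Applying each edit step by step:
Start: "heeeh"
Op 1 (replace idx 4: 'h' -> 'f'): "heeeh" -> "heeef"
Op 2 (replace idx 1: 'e' -> 'f'): "heeef" -> "hfeef"
Op 3 (replace idx 2: 'e' -> 'c'): "hfeef" -> "hfcef"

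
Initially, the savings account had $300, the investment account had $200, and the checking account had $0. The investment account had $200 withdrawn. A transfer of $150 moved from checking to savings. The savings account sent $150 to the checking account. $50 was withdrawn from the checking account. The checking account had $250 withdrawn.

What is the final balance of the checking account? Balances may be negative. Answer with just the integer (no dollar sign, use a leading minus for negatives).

Tracking account balances step by step:
Start: savings=300, investment=200, checking=0
Event 1 (withdraw 200 from investment): investment: 200 - 200 = 0. Balances: savings=300, investment=0, checking=0
Event 2 (transfer 150 checking -> savings): checking: 0 - 150 = -150, savings: 300 + 150 = 450. Balances: savings=450, investment=0, checking=-150
Event 3 (transfer 150 savings -> checking): savings: 450 - 150 = 300, checking: -150 + 150 = 0. Balances: savings=300, investment=0, checking=0
Event 4 (withdraw 50 from checking): checking: 0 - 50 = -50. Balances: savings=300, investment=0, checking=-50
Event 5 (withdraw 250 from checking): checking: -50 - 250 = -300. Balances: savings=300, investment=0, checking=-300

Final balance of checking: -300

Answer: -300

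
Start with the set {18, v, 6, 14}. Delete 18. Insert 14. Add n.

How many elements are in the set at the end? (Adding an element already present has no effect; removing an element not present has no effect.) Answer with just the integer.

Answer: 4

Derivation:
Tracking the set through each operation:
Start: {14, 18, 6, v}
Event 1 (remove 18): removed. Set: {14, 6, v}
Event 2 (add 14): already present, no change. Set: {14, 6, v}
Event 3 (add n): added. Set: {14, 6, n, v}

Final set: {14, 6, n, v} (size 4)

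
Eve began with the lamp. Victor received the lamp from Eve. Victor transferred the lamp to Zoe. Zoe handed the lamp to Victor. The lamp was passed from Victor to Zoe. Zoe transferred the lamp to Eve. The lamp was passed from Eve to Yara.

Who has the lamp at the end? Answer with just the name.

Tracking the lamp through each event:
Start: Eve has the lamp.
After event 1: Victor has the lamp.
After event 2: Zoe has the lamp.
After event 3: Victor has the lamp.
After event 4: Zoe has the lamp.
After event 5: Eve has the lamp.
After event 6: Yara has the lamp.

Answer: Yara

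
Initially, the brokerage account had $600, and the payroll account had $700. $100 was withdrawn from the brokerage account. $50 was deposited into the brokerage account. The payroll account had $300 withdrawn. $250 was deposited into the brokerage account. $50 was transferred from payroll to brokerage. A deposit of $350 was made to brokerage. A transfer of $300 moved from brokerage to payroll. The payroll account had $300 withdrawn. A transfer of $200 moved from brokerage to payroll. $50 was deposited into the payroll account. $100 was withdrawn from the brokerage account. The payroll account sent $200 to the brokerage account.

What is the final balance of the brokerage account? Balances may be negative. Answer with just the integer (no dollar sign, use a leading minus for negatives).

Answer: 800

Derivation:
Tracking account balances step by step:
Start: brokerage=600, payroll=700
Event 1 (withdraw 100 from brokerage): brokerage: 600 - 100 = 500. Balances: brokerage=500, payroll=700
Event 2 (deposit 50 to brokerage): brokerage: 500 + 50 = 550. Balances: brokerage=550, payroll=700
Event 3 (withdraw 300 from payroll): payroll: 700 - 300 = 400. Balances: brokerage=550, payroll=400
Event 4 (deposit 250 to brokerage): brokerage: 550 + 250 = 800. Balances: brokerage=800, payroll=400
Event 5 (transfer 50 payroll -> brokerage): payroll: 400 - 50 = 350, brokerage: 800 + 50 = 850. Balances: brokerage=850, payroll=350
Event 6 (deposit 350 to brokerage): brokerage: 850 + 350 = 1200. Balances: brokerage=1200, payroll=350
Event 7 (transfer 300 brokerage -> payroll): brokerage: 1200 - 300 = 900, payroll: 350 + 300 = 650. Balances: brokerage=900, payroll=650
Event 8 (withdraw 300 from payroll): payroll: 650 - 300 = 350. Balances: brokerage=900, payroll=350
Event 9 (transfer 200 brokerage -> payroll): brokerage: 900 - 200 = 700, payroll: 350 + 200 = 550. Balances: brokerage=700, payroll=550
Event 10 (deposit 50 to payroll): payroll: 550 + 50 = 600. Balances: brokerage=700, payroll=600
Event 11 (withdraw 100 from brokerage): brokerage: 700 - 100 = 600. Balances: brokerage=600, payroll=600
Event 12 (transfer 200 payroll -> brokerage): payroll: 600 - 200 = 400, brokerage: 600 + 200 = 800. Balances: brokerage=800, payroll=400

Final balance of brokerage: 800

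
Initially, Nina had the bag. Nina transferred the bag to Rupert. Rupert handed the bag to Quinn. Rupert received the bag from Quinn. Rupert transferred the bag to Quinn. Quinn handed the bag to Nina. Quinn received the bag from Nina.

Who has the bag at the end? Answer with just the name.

Answer: Quinn

Derivation:
Tracking the bag through each event:
Start: Nina has the bag.
After event 1: Rupert has the bag.
After event 2: Quinn has the bag.
After event 3: Rupert has the bag.
After event 4: Quinn has the bag.
After event 5: Nina has the bag.
After event 6: Quinn has the bag.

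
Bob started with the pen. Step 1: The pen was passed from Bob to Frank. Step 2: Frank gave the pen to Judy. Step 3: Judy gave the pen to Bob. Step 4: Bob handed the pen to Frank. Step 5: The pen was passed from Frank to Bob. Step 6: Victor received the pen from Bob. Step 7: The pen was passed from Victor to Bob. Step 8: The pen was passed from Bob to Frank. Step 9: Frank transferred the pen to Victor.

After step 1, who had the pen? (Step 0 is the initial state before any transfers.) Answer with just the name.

Answer: Frank

Derivation:
Tracking the pen holder through step 1:
After step 0 (start): Bob
After step 1: Frank

At step 1, the holder is Frank.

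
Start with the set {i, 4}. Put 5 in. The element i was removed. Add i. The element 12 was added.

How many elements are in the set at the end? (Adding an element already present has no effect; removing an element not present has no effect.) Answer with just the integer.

Answer: 4

Derivation:
Tracking the set through each operation:
Start: {4, i}
Event 1 (add 5): added. Set: {4, 5, i}
Event 2 (remove i): removed. Set: {4, 5}
Event 3 (add i): added. Set: {4, 5, i}
Event 4 (add 12): added. Set: {12, 4, 5, i}

Final set: {12, 4, 5, i} (size 4)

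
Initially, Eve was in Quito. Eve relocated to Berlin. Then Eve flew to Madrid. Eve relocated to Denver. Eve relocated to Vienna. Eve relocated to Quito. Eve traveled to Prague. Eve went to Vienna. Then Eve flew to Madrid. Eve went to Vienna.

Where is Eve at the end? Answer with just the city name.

Tracking Eve's location:
Start: Eve is in Quito.
After move 1: Quito -> Berlin. Eve is in Berlin.
After move 2: Berlin -> Madrid. Eve is in Madrid.
After move 3: Madrid -> Denver. Eve is in Denver.
After move 4: Denver -> Vienna. Eve is in Vienna.
After move 5: Vienna -> Quito. Eve is in Quito.
After move 6: Quito -> Prague. Eve is in Prague.
After move 7: Prague -> Vienna. Eve is in Vienna.
After move 8: Vienna -> Madrid. Eve is in Madrid.
After move 9: Madrid -> Vienna. Eve is in Vienna.

Answer: Vienna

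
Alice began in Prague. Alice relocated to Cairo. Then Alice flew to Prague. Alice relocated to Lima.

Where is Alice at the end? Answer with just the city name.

Tracking Alice's location:
Start: Alice is in Prague.
After move 1: Prague -> Cairo. Alice is in Cairo.
After move 2: Cairo -> Prague. Alice is in Prague.
After move 3: Prague -> Lima. Alice is in Lima.

Answer: Lima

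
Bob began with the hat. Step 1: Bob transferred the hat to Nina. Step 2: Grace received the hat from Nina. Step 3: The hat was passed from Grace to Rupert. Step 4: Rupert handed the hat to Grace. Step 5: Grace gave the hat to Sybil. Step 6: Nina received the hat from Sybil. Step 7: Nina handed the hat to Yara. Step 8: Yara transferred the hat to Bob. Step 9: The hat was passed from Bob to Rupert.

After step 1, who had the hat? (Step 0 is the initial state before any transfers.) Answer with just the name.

Answer: Nina

Derivation:
Tracking the hat holder through step 1:
After step 0 (start): Bob
After step 1: Nina

At step 1, the holder is Nina.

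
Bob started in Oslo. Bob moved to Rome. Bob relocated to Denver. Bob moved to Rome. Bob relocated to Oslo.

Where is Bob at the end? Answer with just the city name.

Answer: Oslo

Derivation:
Tracking Bob's location:
Start: Bob is in Oslo.
After move 1: Oslo -> Rome. Bob is in Rome.
After move 2: Rome -> Denver. Bob is in Denver.
After move 3: Denver -> Rome. Bob is in Rome.
After move 4: Rome -> Oslo. Bob is in Oslo.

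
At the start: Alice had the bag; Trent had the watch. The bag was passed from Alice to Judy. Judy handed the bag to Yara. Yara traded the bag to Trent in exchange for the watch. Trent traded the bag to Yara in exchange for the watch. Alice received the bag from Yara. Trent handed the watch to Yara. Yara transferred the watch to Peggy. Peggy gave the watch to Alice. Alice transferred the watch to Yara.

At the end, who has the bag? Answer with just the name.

Answer: Alice

Derivation:
Tracking all object holders:
Start: bag:Alice, watch:Trent
Event 1 (give bag: Alice -> Judy). State: bag:Judy, watch:Trent
Event 2 (give bag: Judy -> Yara). State: bag:Yara, watch:Trent
Event 3 (swap bag<->watch: now bag:Trent, watch:Yara). State: bag:Trent, watch:Yara
Event 4 (swap bag<->watch: now bag:Yara, watch:Trent). State: bag:Yara, watch:Trent
Event 5 (give bag: Yara -> Alice). State: bag:Alice, watch:Trent
Event 6 (give watch: Trent -> Yara). State: bag:Alice, watch:Yara
Event 7 (give watch: Yara -> Peggy). State: bag:Alice, watch:Peggy
Event 8 (give watch: Peggy -> Alice). State: bag:Alice, watch:Alice
Event 9 (give watch: Alice -> Yara). State: bag:Alice, watch:Yara

Final state: bag:Alice, watch:Yara
The bag is held by Alice.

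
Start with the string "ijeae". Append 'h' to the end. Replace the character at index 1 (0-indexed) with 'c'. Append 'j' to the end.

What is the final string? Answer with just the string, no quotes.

Answer: iceaehj

Derivation:
Applying each edit step by step:
Start: "ijeae"
Op 1 (append 'h'): "ijeae" -> "ijeaeh"
Op 2 (replace idx 1: 'j' -> 'c'): "ijeaeh" -> "iceaeh"
Op 3 (append 'j'): "iceaeh" -> "iceaehj"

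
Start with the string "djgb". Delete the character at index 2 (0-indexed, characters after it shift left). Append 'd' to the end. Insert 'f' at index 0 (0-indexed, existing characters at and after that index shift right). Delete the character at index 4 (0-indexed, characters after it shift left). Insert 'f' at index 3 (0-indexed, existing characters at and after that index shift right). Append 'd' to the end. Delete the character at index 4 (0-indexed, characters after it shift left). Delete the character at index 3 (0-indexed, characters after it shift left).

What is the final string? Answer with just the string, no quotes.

Applying each edit step by step:
Start: "djgb"
Op 1 (delete idx 2 = 'g'): "djgb" -> "djb"
Op 2 (append 'd'): "djb" -> "djbd"
Op 3 (insert 'f' at idx 0): "djbd" -> "fdjbd"
Op 4 (delete idx 4 = 'd'): "fdjbd" -> "fdjb"
Op 5 (insert 'f' at idx 3): "fdjb" -> "fdjfb"
Op 6 (append 'd'): "fdjfb" -> "fdjfbd"
Op 7 (delete idx 4 = 'b'): "fdjfbd" -> "fdjfd"
Op 8 (delete idx 3 = 'f'): "fdjfd" -> "fdjd"

Answer: fdjd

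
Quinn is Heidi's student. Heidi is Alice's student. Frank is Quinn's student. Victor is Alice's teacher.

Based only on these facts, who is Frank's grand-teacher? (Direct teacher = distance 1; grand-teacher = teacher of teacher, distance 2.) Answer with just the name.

Reconstructing the teacher chain from the given facts:
  Victor -> Alice -> Heidi -> Quinn -> Frank
(each arrow means 'teacher of the next')
Positions in the chain (0 = top):
  position of Victor: 0
  position of Alice: 1
  position of Heidi: 2
  position of Quinn: 3
  position of Frank: 4

Frank is at position 4; the grand-teacher is 2 steps up the chain, i.e. position 2: Heidi.

Answer: Heidi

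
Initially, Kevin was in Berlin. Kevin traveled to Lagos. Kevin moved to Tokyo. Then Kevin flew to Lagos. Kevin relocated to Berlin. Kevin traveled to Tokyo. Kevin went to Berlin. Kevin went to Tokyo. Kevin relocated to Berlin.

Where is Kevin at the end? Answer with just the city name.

Tracking Kevin's location:
Start: Kevin is in Berlin.
After move 1: Berlin -> Lagos. Kevin is in Lagos.
After move 2: Lagos -> Tokyo. Kevin is in Tokyo.
After move 3: Tokyo -> Lagos. Kevin is in Lagos.
After move 4: Lagos -> Berlin. Kevin is in Berlin.
After move 5: Berlin -> Tokyo. Kevin is in Tokyo.
After move 6: Tokyo -> Berlin. Kevin is in Berlin.
After move 7: Berlin -> Tokyo. Kevin is in Tokyo.
After move 8: Tokyo -> Berlin. Kevin is in Berlin.

Answer: Berlin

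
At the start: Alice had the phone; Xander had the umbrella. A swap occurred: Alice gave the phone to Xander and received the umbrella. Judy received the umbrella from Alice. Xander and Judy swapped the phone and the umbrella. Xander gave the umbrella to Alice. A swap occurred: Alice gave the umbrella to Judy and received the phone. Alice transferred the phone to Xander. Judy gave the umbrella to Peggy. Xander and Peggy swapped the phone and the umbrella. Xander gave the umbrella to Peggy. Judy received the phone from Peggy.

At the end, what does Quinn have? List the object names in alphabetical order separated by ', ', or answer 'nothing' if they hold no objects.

Answer: nothing

Derivation:
Tracking all object holders:
Start: phone:Alice, umbrella:Xander
Event 1 (swap phone<->umbrella: now phone:Xander, umbrella:Alice). State: phone:Xander, umbrella:Alice
Event 2 (give umbrella: Alice -> Judy). State: phone:Xander, umbrella:Judy
Event 3 (swap phone<->umbrella: now phone:Judy, umbrella:Xander). State: phone:Judy, umbrella:Xander
Event 4 (give umbrella: Xander -> Alice). State: phone:Judy, umbrella:Alice
Event 5 (swap umbrella<->phone: now umbrella:Judy, phone:Alice). State: phone:Alice, umbrella:Judy
Event 6 (give phone: Alice -> Xander). State: phone:Xander, umbrella:Judy
Event 7 (give umbrella: Judy -> Peggy). State: phone:Xander, umbrella:Peggy
Event 8 (swap phone<->umbrella: now phone:Peggy, umbrella:Xander). State: phone:Peggy, umbrella:Xander
Event 9 (give umbrella: Xander -> Peggy). State: phone:Peggy, umbrella:Peggy
Event 10 (give phone: Peggy -> Judy). State: phone:Judy, umbrella:Peggy

Final state: phone:Judy, umbrella:Peggy
Quinn holds: (nothing).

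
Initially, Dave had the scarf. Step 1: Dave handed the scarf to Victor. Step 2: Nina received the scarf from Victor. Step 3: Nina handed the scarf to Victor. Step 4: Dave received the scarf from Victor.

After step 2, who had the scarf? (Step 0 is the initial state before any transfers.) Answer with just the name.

Tracking the scarf holder through step 2:
After step 0 (start): Dave
After step 1: Victor
After step 2: Nina

At step 2, the holder is Nina.

Answer: Nina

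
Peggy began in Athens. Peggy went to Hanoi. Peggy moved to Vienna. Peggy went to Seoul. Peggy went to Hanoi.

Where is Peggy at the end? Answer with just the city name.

Answer: Hanoi

Derivation:
Tracking Peggy's location:
Start: Peggy is in Athens.
After move 1: Athens -> Hanoi. Peggy is in Hanoi.
After move 2: Hanoi -> Vienna. Peggy is in Vienna.
After move 3: Vienna -> Seoul. Peggy is in Seoul.
After move 4: Seoul -> Hanoi. Peggy is in Hanoi.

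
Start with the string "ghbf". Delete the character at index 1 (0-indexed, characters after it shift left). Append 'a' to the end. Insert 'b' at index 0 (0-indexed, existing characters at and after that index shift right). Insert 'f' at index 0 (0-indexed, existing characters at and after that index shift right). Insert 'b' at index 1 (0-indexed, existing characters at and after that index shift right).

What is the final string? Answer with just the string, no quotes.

Applying each edit step by step:
Start: "ghbf"
Op 1 (delete idx 1 = 'h'): "ghbf" -> "gbf"
Op 2 (append 'a'): "gbf" -> "gbfa"
Op 3 (insert 'b' at idx 0): "gbfa" -> "bgbfa"
Op 4 (insert 'f' at idx 0): "bgbfa" -> "fbgbfa"
Op 5 (insert 'b' at idx 1): "fbgbfa" -> "fbbgbfa"

Answer: fbbgbfa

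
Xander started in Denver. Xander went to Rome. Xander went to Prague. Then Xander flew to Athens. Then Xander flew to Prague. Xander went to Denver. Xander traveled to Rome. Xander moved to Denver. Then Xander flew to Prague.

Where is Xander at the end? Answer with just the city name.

Answer: Prague

Derivation:
Tracking Xander's location:
Start: Xander is in Denver.
After move 1: Denver -> Rome. Xander is in Rome.
After move 2: Rome -> Prague. Xander is in Prague.
After move 3: Prague -> Athens. Xander is in Athens.
After move 4: Athens -> Prague. Xander is in Prague.
After move 5: Prague -> Denver. Xander is in Denver.
After move 6: Denver -> Rome. Xander is in Rome.
After move 7: Rome -> Denver. Xander is in Denver.
After move 8: Denver -> Prague. Xander is in Prague.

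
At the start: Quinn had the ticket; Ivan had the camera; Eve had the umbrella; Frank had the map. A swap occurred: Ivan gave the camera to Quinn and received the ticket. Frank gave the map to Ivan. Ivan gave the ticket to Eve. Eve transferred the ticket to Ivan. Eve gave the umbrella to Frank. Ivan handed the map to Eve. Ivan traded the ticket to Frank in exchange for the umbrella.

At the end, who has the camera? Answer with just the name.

Tracking all object holders:
Start: ticket:Quinn, camera:Ivan, umbrella:Eve, map:Frank
Event 1 (swap camera<->ticket: now camera:Quinn, ticket:Ivan). State: ticket:Ivan, camera:Quinn, umbrella:Eve, map:Frank
Event 2 (give map: Frank -> Ivan). State: ticket:Ivan, camera:Quinn, umbrella:Eve, map:Ivan
Event 3 (give ticket: Ivan -> Eve). State: ticket:Eve, camera:Quinn, umbrella:Eve, map:Ivan
Event 4 (give ticket: Eve -> Ivan). State: ticket:Ivan, camera:Quinn, umbrella:Eve, map:Ivan
Event 5 (give umbrella: Eve -> Frank). State: ticket:Ivan, camera:Quinn, umbrella:Frank, map:Ivan
Event 6 (give map: Ivan -> Eve). State: ticket:Ivan, camera:Quinn, umbrella:Frank, map:Eve
Event 7 (swap ticket<->umbrella: now ticket:Frank, umbrella:Ivan). State: ticket:Frank, camera:Quinn, umbrella:Ivan, map:Eve

Final state: ticket:Frank, camera:Quinn, umbrella:Ivan, map:Eve
The camera is held by Quinn.

Answer: Quinn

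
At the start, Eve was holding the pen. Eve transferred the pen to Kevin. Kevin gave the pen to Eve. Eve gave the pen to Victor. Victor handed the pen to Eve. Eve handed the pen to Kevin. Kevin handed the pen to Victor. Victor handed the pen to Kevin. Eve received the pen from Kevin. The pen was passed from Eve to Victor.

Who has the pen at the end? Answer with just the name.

Tracking the pen through each event:
Start: Eve has the pen.
After event 1: Kevin has the pen.
After event 2: Eve has the pen.
After event 3: Victor has the pen.
After event 4: Eve has the pen.
After event 5: Kevin has the pen.
After event 6: Victor has the pen.
After event 7: Kevin has the pen.
After event 8: Eve has the pen.
After event 9: Victor has the pen.

Answer: Victor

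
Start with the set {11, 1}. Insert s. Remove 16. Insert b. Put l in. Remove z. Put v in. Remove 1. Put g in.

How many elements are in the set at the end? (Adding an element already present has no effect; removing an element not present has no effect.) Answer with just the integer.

Tracking the set through each operation:
Start: {1, 11}
Event 1 (add s): added. Set: {1, 11, s}
Event 2 (remove 16): not present, no change. Set: {1, 11, s}
Event 3 (add b): added. Set: {1, 11, b, s}
Event 4 (add l): added. Set: {1, 11, b, l, s}
Event 5 (remove z): not present, no change. Set: {1, 11, b, l, s}
Event 6 (add v): added. Set: {1, 11, b, l, s, v}
Event 7 (remove 1): removed. Set: {11, b, l, s, v}
Event 8 (add g): added. Set: {11, b, g, l, s, v}

Final set: {11, b, g, l, s, v} (size 6)

Answer: 6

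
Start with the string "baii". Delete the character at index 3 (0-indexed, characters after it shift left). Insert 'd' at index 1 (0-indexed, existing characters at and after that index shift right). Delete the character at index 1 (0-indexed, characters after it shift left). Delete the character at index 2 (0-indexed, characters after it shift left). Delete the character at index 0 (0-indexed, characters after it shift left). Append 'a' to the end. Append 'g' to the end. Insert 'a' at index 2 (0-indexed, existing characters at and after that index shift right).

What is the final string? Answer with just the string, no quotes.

Applying each edit step by step:
Start: "baii"
Op 1 (delete idx 3 = 'i'): "baii" -> "bai"
Op 2 (insert 'd' at idx 1): "bai" -> "bdai"
Op 3 (delete idx 1 = 'd'): "bdai" -> "bai"
Op 4 (delete idx 2 = 'i'): "bai" -> "ba"
Op 5 (delete idx 0 = 'b'): "ba" -> "a"
Op 6 (append 'a'): "a" -> "aa"
Op 7 (append 'g'): "aa" -> "aag"
Op 8 (insert 'a' at idx 2): "aag" -> "aaag"

Answer: aaag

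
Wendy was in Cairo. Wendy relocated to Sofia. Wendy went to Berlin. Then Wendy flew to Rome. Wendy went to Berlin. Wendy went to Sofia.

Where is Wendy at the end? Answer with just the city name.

Tracking Wendy's location:
Start: Wendy is in Cairo.
After move 1: Cairo -> Sofia. Wendy is in Sofia.
After move 2: Sofia -> Berlin. Wendy is in Berlin.
After move 3: Berlin -> Rome. Wendy is in Rome.
After move 4: Rome -> Berlin. Wendy is in Berlin.
After move 5: Berlin -> Sofia. Wendy is in Sofia.

Answer: Sofia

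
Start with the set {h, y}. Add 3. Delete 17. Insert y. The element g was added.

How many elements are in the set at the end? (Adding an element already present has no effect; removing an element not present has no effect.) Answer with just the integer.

Tracking the set through each operation:
Start: {h, y}
Event 1 (add 3): added. Set: {3, h, y}
Event 2 (remove 17): not present, no change. Set: {3, h, y}
Event 3 (add y): already present, no change. Set: {3, h, y}
Event 4 (add g): added. Set: {3, g, h, y}

Final set: {3, g, h, y} (size 4)

Answer: 4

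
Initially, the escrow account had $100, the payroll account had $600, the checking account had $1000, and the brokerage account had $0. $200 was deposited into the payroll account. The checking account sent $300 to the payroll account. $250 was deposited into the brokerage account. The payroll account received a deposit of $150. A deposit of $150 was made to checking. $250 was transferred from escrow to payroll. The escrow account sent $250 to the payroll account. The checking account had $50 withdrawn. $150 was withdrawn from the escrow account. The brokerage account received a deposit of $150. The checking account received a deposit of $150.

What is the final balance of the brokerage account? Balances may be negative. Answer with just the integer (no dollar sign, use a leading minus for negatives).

Tracking account balances step by step:
Start: escrow=100, payroll=600, checking=1000, brokerage=0
Event 1 (deposit 200 to payroll): payroll: 600 + 200 = 800. Balances: escrow=100, payroll=800, checking=1000, brokerage=0
Event 2 (transfer 300 checking -> payroll): checking: 1000 - 300 = 700, payroll: 800 + 300 = 1100. Balances: escrow=100, payroll=1100, checking=700, brokerage=0
Event 3 (deposit 250 to brokerage): brokerage: 0 + 250 = 250. Balances: escrow=100, payroll=1100, checking=700, brokerage=250
Event 4 (deposit 150 to payroll): payroll: 1100 + 150 = 1250. Balances: escrow=100, payroll=1250, checking=700, brokerage=250
Event 5 (deposit 150 to checking): checking: 700 + 150 = 850. Balances: escrow=100, payroll=1250, checking=850, brokerage=250
Event 6 (transfer 250 escrow -> payroll): escrow: 100 - 250 = -150, payroll: 1250 + 250 = 1500. Balances: escrow=-150, payroll=1500, checking=850, brokerage=250
Event 7 (transfer 250 escrow -> payroll): escrow: -150 - 250 = -400, payroll: 1500 + 250 = 1750. Balances: escrow=-400, payroll=1750, checking=850, brokerage=250
Event 8 (withdraw 50 from checking): checking: 850 - 50 = 800. Balances: escrow=-400, payroll=1750, checking=800, brokerage=250
Event 9 (withdraw 150 from escrow): escrow: -400 - 150 = -550. Balances: escrow=-550, payroll=1750, checking=800, brokerage=250
Event 10 (deposit 150 to brokerage): brokerage: 250 + 150 = 400. Balances: escrow=-550, payroll=1750, checking=800, brokerage=400
Event 11 (deposit 150 to checking): checking: 800 + 150 = 950. Balances: escrow=-550, payroll=1750, checking=950, brokerage=400

Final balance of brokerage: 400

Answer: 400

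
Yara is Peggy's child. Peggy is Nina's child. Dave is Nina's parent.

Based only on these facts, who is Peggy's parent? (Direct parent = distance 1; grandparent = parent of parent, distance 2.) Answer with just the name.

Answer: Nina

Derivation:
Reconstructing the parent chain from the given facts:
  Dave -> Nina -> Peggy -> Yara
(each arrow means 'parent of the next')
Positions in the chain (0 = top):
  position of Dave: 0
  position of Nina: 1
  position of Peggy: 2
  position of Yara: 3

Peggy is at position 2; the parent is 1 step up the chain, i.e. position 1: Nina.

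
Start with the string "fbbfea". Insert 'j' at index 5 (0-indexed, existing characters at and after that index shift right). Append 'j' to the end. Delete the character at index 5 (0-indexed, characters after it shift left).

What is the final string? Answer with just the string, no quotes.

Answer: fbbfeaj

Derivation:
Applying each edit step by step:
Start: "fbbfea"
Op 1 (insert 'j' at idx 5): "fbbfea" -> "fbbfeja"
Op 2 (append 'j'): "fbbfeja" -> "fbbfejaj"
Op 3 (delete idx 5 = 'j'): "fbbfejaj" -> "fbbfeaj"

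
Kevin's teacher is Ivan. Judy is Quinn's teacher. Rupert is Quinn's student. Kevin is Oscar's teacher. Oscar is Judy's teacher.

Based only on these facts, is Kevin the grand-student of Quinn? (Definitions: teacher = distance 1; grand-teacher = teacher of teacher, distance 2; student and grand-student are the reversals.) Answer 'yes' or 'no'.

Reconstructing the teacher chain from the given facts:
  Ivan -> Kevin -> Oscar -> Judy -> Quinn -> Rupert
(each arrow means 'teacher of the next')
Positions in the chain (0 = top):
  position of Ivan: 0
  position of Kevin: 1
  position of Oscar: 2
  position of Judy: 3
  position of Quinn: 4
  position of Rupert: 5

Kevin is at position 1, Quinn is at position 4; signed distance (j - i) = 3.
'grand-student' requires j - i = -2. Actual distance is 3, so the relation does NOT hold.

Answer: no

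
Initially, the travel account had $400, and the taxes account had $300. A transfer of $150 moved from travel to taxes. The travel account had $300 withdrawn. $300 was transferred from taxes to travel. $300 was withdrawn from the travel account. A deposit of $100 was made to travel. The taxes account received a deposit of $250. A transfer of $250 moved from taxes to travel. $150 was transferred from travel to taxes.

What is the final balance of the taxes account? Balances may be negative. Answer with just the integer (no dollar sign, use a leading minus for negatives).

Tracking account balances step by step:
Start: travel=400, taxes=300
Event 1 (transfer 150 travel -> taxes): travel: 400 - 150 = 250, taxes: 300 + 150 = 450. Balances: travel=250, taxes=450
Event 2 (withdraw 300 from travel): travel: 250 - 300 = -50. Balances: travel=-50, taxes=450
Event 3 (transfer 300 taxes -> travel): taxes: 450 - 300 = 150, travel: -50 + 300 = 250. Balances: travel=250, taxes=150
Event 4 (withdraw 300 from travel): travel: 250 - 300 = -50. Balances: travel=-50, taxes=150
Event 5 (deposit 100 to travel): travel: -50 + 100 = 50. Balances: travel=50, taxes=150
Event 6 (deposit 250 to taxes): taxes: 150 + 250 = 400. Balances: travel=50, taxes=400
Event 7 (transfer 250 taxes -> travel): taxes: 400 - 250 = 150, travel: 50 + 250 = 300. Balances: travel=300, taxes=150
Event 8 (transfer 150 travel -> taxes): travel: 300 - 150 = 150, taxes: 150 + 150 = 300. Balances: travel=150, taxes=300

Final balance of taxes: 300

Answer: 300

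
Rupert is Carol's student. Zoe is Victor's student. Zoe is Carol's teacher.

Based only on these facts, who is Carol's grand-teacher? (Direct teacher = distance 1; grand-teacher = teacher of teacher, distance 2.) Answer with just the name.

Answer: Victor

Derivation:
Reconstructing the teacher chain from the given facts:
  Victor -> Zoe -> Carol -> Rupert
(each arrow means 'teacher of the next')
Positions in the chain (0 = top):
  position of Victor: 0
  position of Zoe: 1
  position of Carol: 2
  position of Rupert: 3

Carol is at position 2; the grand-teacher is 2 steps up the chain, i.e. position 0: Victor.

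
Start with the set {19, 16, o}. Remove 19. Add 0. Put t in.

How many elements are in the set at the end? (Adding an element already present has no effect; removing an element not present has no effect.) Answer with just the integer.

Answer: 4

Derivation:
Tracking the set through each operation:
Start: {16, 19, o}
Event 1 (remove 19): removed. Set: {16, o}
Event 2 (add 0): added. Set: {0, 16, o}
Event 3 (add t): added. Set: {0, 16, o, t}

Final set: {0, 16, o, t} (size 4)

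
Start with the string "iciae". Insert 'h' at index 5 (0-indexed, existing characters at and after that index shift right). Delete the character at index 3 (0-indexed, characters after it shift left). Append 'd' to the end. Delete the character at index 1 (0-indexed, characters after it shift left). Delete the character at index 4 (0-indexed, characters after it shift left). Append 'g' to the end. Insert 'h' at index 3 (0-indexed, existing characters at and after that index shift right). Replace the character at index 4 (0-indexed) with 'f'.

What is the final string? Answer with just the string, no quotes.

Answer: iiehfg

Derivation:
Applying each edit step by step:
Start: "iciae"
Op 1 (insert 'h' at idx 5): "iciae" -> "iciaeh"
Op 2 (delete idx 3 = 'a'): "iciaeh" -> "icieh"
Op 3 (append 'd'): "icieh" -> "iciehd"
Op 4 (delete idx 1 = 'c'): "iciehd" -> "iiehd"
Op 5 (delete idx 4 = 'd'): "iiehd" -> "iieh"
Op 6 (append 'g'): "iieh" -> "iiehg"
Op 7 (insert 'h' at idx 3): "iiehg" -> "iiehhg"
Op 8 (replace idx 4: 'h' -> 'f'): "iiehhg" -> "iiehfg"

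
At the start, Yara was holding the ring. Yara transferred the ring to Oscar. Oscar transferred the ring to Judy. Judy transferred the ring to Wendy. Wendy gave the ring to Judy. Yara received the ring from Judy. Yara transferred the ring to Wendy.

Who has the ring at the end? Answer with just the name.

Tracking the ring through each event:
Start: Yara has the ring.
After event 1: Oscar has the ring.
After event 2: Judy has the ring.
After event 3: Wendy has the ring.
After event 4: Judy has the ring.
After event 5: Yara has the ring.
After event 6: Wendy has the ring.

Answer: Wendy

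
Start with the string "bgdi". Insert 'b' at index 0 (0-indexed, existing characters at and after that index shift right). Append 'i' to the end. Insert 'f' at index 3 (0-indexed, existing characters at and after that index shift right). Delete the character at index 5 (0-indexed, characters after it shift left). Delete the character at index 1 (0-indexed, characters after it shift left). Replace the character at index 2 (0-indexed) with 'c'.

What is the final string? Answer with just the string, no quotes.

Applying each edit step by step:
Start: "bgdi"
Op 1 (insert 'b' at idx 0): "bgdi" -> "bbgdi"
Op 2 (append 'i'): "bbgdi" -> "bbgdii"
Op 3 (insert 'f' at idx 3): "bbgdii" -> "bbgfdii"
Op 4 (delete idx 5 = 'i'): "bbgfdii" -> "bbgfdi"
Op 5 (delete idx 1 = 'b'): "bbgfdi" -> "bgfdi"
Op 6 (replace idx 2: 'f' -> 'c'): "bgfdi" -> "bgcdi"

Answer: bgcdi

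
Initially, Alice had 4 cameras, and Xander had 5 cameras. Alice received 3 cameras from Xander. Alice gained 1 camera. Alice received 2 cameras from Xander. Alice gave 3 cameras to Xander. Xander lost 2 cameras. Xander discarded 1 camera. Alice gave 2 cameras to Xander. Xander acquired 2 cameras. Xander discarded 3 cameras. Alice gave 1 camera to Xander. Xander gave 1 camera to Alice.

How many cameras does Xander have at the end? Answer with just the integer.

Tracking counts step by step:
Start: Alice=4, Xander=5
Event 1 (Xander -> Alice, 3): Xander: 5 -> 2, Alice: 4 -> 7. State: Alice=7, Xander=2
Event 2 (Alice +1): Alice: 7 -> 8. State: Alice=8, Xander=2
Event 3 (Xander -> Alice, 2): Xander: 2 -> 0, Alice: 8 -> 10. State: Alice=10, Xander=0
Event 4 (Alice -> Xander, 3): Alice: 10 -> 7, Xander: 0 -> 3. State: Alice=7, Xander=3
Event 5 (Xander -2): Xander: 3 -> 1. State: Alice=7, Xander=1
Event 6 (Xander -1): Xander: 1 -> 0. State: Alice=7, Xander=0
Event 7 (Alice -> Xander, 2): Alice: 7 -> 5, Xander: 0 -> 2. State: Alice=5, Xander=2
Event 8 (Xander +2): Xander: 2 -> 4. State: Alice=5, Xander=4
Event 9 (Xander -3): Xander: 4 -> 1. State: Alice=5, Xander=1
Event 10 (Alice -> Xander, 1): Alice: 5 -> 4, Xander: 1 -> 2. State: Alice=4, Xander=2
Event 11 (Xander -> Alice, 1): Xander: 2 -> 1, Alice: 4 -> 5. State: Alice=5, Xander=1

Xander's final count: 1

Answer: 1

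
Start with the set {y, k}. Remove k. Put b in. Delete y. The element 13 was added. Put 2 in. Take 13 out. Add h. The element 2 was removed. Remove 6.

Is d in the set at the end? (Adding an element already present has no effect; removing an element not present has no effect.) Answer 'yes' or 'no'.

Answer: no

Derivation:
Tracking the set through each operation:
Start: {k, y}
Event 1 (remove k): removed. Set: {y}
Event 2 (add b): added. Set: {b, y}
Event 3 (remove y): removed. Set: {b}
Event 4 (add 13): added. Set: {13, b}
Event 5 (add 2): added. Set: {13, 2, b}
Event 6 (remove 13): removed. Set: {2, b}
Event 7 (add h): added. Set: {2, b, h}
Event 8 (remove 2): removed. Set: {b, h}
Event 9 (remove 6): not present, no change. Set: {b, h}

Final set: {b, h} (size 2)
d is NOT in the final set.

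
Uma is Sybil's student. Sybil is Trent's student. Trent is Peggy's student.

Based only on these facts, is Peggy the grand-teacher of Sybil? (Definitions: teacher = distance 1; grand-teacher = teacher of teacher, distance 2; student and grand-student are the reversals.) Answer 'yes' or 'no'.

Answer: yes

Derivation:
Reconstructing the teacher chain from the given facts:
  Peggy -> Trent -> Sybil -> Uma
(each arrow means 'teacher of the next')
Positions in the chain (0 = top):
  position of Peggy: 0
  position of Trent: 1
  position of Sybil: 2
  position of Uma: 3

Peggy is at position 0, Sybil is at position 2; signed distance (j - i) = 2.
'grand-teacher' requires j - i = 2. Actual distance is 2, so the relation HOLDS.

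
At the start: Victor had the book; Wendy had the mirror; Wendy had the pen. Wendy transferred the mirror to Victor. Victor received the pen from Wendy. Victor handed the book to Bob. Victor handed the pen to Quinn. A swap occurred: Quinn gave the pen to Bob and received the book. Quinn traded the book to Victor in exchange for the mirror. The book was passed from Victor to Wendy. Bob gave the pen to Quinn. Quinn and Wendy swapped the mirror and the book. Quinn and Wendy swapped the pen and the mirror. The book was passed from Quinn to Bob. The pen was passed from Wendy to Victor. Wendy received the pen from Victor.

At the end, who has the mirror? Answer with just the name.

Tracking all object holders:
Start: book:Victor, mirror:Wendy, pen:Wendy
Event 1 (give mirror: Wendy -> Victor). State: book:Victor, mirror:Victor, pen:Wendy
Event 2 (give pen: Wendy -> Victor). State: book:Victor, mirror:Victor, pen:Victor
Event 3 (give book: Victor -> Bob). State: book:Bob, mirror:Victor, pen:Victor
Event 4 (give pen: Victor -> Quinn). State: book:Bob, mirror:Victor, pen:Quinn
Event 5 (swap pen<->book: now pen:Bob, book:Quinn). State: book:Quinn, mirror:Victor, pen:Bob
Event 6 (swap book<->mirror: now book:Victor, mirror:Quinn). State: book:Victor, mirror:Quinn, pen:Bob
Event 7 (give book: Victor -> Wendy). State: book:Wendy, mirror:Quinn, pen:Bob
Event 8 (give pen: Bob -> Quinn). State: book:Wendy, mirror:Quinn, pen:Quinn
Event 9 (swap mirror<->book: now mirror:Wendy, book:Quinn). State: book:Quinn, mirror:Wendy, pen:Quinn
Event 10 (swap pen<->mirror: now pen:Wendy, mirror:Quinn). State: book:Quinn, mirror:Quinn, pen:Wendy
Event 11 (give book: Quinn -> Bob). State: book:Bob, mirror:Quinn, pen:Wendy
Event 12 (give pen: Wendy -> Victor). State: book:Bob, mirror:Quinn, pen:Victor
Event 13 (give pen: Victor -> Wendy). State: book:Bob, mirror:Quinn, pen:Wendy

Final state: book:Bob, mirror:Quinn, pen:Wendy
The mirror is held by Quinn.

Answer: Quinn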